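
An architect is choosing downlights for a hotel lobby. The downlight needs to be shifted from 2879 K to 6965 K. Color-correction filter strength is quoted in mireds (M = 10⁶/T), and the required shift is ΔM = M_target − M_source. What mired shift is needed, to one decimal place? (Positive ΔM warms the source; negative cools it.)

-203.8 mireds

M_source = 10⁶/2879 = 347.343; M_target = 10⁶/6965 = 143.575.
ΔM = 143.575 − 347.343 = -203.768 → -203.8 mireds, a cooling shift.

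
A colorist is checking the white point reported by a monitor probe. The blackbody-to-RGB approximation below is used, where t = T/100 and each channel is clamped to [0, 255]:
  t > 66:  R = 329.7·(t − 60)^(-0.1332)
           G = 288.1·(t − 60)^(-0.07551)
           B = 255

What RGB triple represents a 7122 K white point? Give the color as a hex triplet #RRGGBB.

#EFF0FF

t = 7122/100 = 71.22; the t > 66 branch applies.
R = 329.7·(71.22 − 60)^(-0.1332) = 329.7·11.22^(-0.1332) = 329.7·0.72467 = 238.924.
G = 288.1·(71.22 − 60)^(-0.07551) = 288.1·11.22^(-0.07551) = 288.1·0.83313 = 240.026.
B = 255 by definition for t > 66.
Rounded: (239, 240, 255).
In hex: #EFF0FF.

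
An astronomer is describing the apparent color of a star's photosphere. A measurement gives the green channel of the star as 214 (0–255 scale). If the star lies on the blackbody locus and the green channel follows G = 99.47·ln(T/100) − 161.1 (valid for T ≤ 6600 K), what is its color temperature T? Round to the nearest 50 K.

ln t = (214 + 161.1) / 99.47 = 3.7710.
t = e^3.7710 = 43.423.
T = 100·t = 4342 K → 4350 K to the nearest 50 K.

4350 K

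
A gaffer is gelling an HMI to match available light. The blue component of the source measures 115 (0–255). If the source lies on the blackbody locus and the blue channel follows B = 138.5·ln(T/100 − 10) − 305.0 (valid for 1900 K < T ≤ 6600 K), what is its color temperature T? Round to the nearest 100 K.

3100 K

ln(t − 10) = (115 + 305.0) / 138.5 = 3.0325.
t − 10 = e^3.0325 = 20.749, so t = 30.749.
T = 100·t = 3075 K → 3100 K to the nearest 100 K.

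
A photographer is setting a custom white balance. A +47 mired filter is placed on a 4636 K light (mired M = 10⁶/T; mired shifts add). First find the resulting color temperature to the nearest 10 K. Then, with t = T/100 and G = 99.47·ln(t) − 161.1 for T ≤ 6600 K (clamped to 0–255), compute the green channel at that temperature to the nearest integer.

M_in = 10⁶/4636 = 215.70; M_out = 215.70 + (+47) = 262.70.
T_out = 10⁶/262.70 = 3806.6 K → 3810 K; t = 38.1.
G = 99.47·ln 38.1 − 161.1 = 99.47·3.6402 − 161.1 = 200.992.
Rounded: 201.

201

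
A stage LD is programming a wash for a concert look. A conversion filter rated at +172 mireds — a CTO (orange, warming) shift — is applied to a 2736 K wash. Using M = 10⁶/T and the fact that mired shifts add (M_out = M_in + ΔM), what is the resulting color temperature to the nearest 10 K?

1860 K

M_in = 10⁶/2736 = 365.50 mireds.
M_out = 365.50 + (+172) = 537.50 mireds.
T_out = 10⁶/537.50 = 1860.5 K → 1860 K.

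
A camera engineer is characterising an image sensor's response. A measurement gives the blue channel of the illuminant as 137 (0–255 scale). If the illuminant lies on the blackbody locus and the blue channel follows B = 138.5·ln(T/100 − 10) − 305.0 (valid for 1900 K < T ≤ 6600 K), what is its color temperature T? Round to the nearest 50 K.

3450 K

ln(t − 10) = (137 + 305.0) / 138.5 = 3.1913.
t − 10 = e^3.1913 = 24.321, so t = 34.321.
T = 100·t = 3432 K → 3450 K to the nearest 50 K.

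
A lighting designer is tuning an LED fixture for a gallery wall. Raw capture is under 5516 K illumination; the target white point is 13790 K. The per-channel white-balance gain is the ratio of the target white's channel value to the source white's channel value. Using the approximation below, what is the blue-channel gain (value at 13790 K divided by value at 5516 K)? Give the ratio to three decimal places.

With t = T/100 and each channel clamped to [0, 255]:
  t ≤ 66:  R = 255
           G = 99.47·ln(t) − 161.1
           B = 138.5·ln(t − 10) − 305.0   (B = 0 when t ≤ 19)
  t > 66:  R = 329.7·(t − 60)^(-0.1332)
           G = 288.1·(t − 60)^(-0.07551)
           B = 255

At 5516 K (t = 55.16):
  B = 138.5·ln(55.16 − 10) − 305.0 = 138.5·ln 45.16 − 305.0 = 138.5·3.8102 − 305.0 = 222.714.
At 13790 K (t = 137.9):
  B = 255 by definition for t > 66.
Gain = 255.000 / 222.714 = 1.1450 → 1.145.

1.145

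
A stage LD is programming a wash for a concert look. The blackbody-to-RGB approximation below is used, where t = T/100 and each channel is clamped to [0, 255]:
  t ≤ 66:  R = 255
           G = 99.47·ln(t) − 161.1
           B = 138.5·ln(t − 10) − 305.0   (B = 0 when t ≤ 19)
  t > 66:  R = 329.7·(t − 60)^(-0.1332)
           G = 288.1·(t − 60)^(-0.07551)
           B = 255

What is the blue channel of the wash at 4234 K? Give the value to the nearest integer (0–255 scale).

t = 4234/100 = 42.34; the t ≤ 66 branch applies.
B = 138.5·ln(42.34 − 10) − 305.0 = 138.5·ln 32.34 − 305.0 = 138.5·3.4763 − 305.0 = 176.468.
Rounded: 176.

176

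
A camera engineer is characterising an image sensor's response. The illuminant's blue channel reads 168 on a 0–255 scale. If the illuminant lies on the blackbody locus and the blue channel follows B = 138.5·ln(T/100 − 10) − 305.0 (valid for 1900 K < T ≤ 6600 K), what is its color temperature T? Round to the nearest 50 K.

4050 K

ln(t − 10) = (168 + 305.0) / 138.5 = 3.4152.
t − 10 = e^3.4152 = 30.422, so t = 40.422.
T = 100·t = 4042 K → 4050 K to the nearest 50 K.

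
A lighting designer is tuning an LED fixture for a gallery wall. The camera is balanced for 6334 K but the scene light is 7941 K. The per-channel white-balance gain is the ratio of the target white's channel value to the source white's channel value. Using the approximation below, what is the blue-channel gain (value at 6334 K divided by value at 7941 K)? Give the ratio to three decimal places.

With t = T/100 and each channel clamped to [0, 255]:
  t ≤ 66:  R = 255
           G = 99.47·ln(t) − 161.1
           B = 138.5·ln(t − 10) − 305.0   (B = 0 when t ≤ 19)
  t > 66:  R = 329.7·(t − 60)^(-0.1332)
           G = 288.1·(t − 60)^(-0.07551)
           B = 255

At 7941 K (t = 79.41):
  B = 255 by definition for t > 66.
At 6334 K (t = 63.34):
  B = 138.5·ln(63.34 − 10) − 305.0 = 138.5·ln 53.34 − 305.0 = 138.5·3.9767 − 305.0 = 245.771.
Gain = 245.771 / 255.000 = 0.9638 → 0.964.

0.964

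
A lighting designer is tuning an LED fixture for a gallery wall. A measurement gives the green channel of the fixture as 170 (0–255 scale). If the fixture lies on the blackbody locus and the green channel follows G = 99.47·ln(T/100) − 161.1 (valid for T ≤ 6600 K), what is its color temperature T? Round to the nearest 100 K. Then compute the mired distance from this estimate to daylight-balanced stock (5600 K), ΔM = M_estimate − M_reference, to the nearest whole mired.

ln t = (170 + 161.1) / 99.47 = 3.3286.
t = e^3.3286 = 27.900.
T = 100·t = 2790 K → 2800 K to the nearest 100 K.
M_estimate = 10⁶/2800 = 357.14; M_reference = 10⁶/5600 = 178.57.
ΔM = 357.14 − 178.57 = 178.57 → +179 mireds.

+179 mireds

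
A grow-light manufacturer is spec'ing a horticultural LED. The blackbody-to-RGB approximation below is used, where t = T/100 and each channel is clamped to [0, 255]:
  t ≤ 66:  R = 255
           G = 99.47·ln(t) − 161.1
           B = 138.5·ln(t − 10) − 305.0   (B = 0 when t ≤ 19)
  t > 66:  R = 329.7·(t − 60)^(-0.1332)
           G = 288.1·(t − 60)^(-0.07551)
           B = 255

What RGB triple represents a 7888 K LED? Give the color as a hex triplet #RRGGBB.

t = 7888/100 = 78.88; the t > 66 branch applies.
R = 329.7·(78.88 − 60)^(-0.1332) = 329.7·18.88^(-0.1332) = 329.7·0.67614 = 222.923.
G = 288.1·(78.88 − 60)^(-0.07551) = 288.1·18.88^(-0.07551) = 288.1·0.80103 = 230.777.
B = 255 by definition for t > 66.
Rounded: (223, 231, 255).
In hex: #DFE7FF.

#DFE7FF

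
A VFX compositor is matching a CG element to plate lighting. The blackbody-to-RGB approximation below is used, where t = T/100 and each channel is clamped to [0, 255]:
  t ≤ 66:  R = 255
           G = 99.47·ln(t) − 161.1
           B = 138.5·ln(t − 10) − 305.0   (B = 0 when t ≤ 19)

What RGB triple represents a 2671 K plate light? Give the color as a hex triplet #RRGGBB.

t = 2671/100 = 26.71; the t ≤ 66 branch applies.
R = 255 by definition for t ≤ 66.
G = 99.47·ln 26.71 − 161.1 = 99.47·3.2850 − 161.1 = 165.663.
B = 138.5·ln(26.71 − 10) − 305.0 = 138.5·ln 16.71 − 305.0 = 138.5·2.8160 − 305.0 = 85.017.
Rounded: (255, 166, 85).
In hex: #FFA655.

#FFA655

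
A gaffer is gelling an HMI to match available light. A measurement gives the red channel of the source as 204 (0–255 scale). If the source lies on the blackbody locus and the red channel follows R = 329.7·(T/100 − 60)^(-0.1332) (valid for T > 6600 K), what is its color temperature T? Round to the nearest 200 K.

9600 K

(t − 60)^(-0.1332) = 204/329.7 = 0.61874.
t − 60 = 0.61874^(1/-0.1332) = 0.61874^(-7.508) = 36.748, so t = 96.748.
T = 100·t = 9675 K → 9600 K to the nearest 200 K.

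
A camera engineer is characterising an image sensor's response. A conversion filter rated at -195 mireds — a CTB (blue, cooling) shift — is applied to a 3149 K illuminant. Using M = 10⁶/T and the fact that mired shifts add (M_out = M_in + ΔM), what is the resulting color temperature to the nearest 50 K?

M_in = 10⁶/3149 = 317.56 mireds.
M_out = 317.56 + (-195) = 122.56 mireds.
T_out = 10⁶/122.56 = 8159.2 K → 8150 K.

8150 K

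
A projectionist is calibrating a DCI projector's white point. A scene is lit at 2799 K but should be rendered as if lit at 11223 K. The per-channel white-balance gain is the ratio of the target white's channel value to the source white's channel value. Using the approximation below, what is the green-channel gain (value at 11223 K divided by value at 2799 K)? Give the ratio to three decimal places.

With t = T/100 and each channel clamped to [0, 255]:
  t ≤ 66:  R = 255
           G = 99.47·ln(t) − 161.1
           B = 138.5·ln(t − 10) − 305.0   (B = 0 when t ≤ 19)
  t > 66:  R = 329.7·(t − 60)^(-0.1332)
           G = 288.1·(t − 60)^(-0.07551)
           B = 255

At 2799 K (t = 27.99):
  G = 99.47·ln 27.99 − 161.1 = 99.47·3.3318 − 161.1 = 170.319.
At 11223 K (t = 112.23):
  G = 288.1·(112.23 − 60)^(-0.07551) = 288.1·52.23^(-0.07551) = 288.1·0.74179 = 213.709.
Gain = 213.709 / 170.319 = 1.2548 → 1.255.

1.255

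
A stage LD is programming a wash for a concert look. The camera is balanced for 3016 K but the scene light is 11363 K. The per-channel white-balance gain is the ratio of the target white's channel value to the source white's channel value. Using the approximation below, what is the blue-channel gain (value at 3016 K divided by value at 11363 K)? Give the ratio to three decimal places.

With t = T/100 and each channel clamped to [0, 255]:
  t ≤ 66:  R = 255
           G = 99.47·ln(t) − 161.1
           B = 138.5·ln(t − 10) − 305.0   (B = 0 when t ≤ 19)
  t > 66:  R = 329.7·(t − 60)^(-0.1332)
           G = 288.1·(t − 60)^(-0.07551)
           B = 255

At 11363 K (t = 113.63):
  B = 255 by definition for t > 66.
At 3016 K (t = 30.16):
  B = 138.5·ln(30.16 − 10) − 305.0 = 138.5·ln 20.16 − 305.0 = 138.5·3.0037 − 305.0 = 111.013.
Gain = 111.013 / 255.000 = 0.4353 → 0.435.

0.435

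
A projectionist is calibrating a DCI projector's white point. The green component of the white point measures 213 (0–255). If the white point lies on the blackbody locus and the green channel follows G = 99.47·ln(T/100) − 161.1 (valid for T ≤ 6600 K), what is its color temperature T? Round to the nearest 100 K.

4300 K

ln t = (213 + 161.1) / 99.47 = 3.7609.
t = e^3.7609 = 42.989.
T = 100·t = 4299 K → 4300 K to the nearest 100 K.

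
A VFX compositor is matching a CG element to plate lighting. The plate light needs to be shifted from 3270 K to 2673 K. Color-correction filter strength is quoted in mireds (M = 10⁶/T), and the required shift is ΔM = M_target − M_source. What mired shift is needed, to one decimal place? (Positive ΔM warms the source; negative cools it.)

+68.3 mireds

M_source = 10⁶/3270 = 305.810; M_target = 10⁶/2673 = 374.111.
ΔM = 374.111 − 305.810 = 68.301 → +68.3 mireds, a warming shift.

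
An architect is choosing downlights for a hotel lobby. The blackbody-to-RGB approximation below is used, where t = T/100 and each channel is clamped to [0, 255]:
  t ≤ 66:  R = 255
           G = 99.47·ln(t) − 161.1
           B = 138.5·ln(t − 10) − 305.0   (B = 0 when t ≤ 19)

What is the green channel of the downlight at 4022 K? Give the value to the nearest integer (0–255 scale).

t = 4022/100 = 40.22; the t ≤ 66 branch applies.
G = 99.47·ln 40.22 − 161.1 = 99.47·3.6944 − 161.1 = 206.378.
Rounded: 206.

206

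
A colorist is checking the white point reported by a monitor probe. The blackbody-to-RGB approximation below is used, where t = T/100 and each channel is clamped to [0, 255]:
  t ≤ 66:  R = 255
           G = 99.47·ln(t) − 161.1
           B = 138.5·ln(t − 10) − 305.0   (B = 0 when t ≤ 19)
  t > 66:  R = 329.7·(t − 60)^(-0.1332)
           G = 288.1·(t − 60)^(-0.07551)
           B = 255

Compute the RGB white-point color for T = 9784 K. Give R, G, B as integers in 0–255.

R=203, G=219, B=255

t = 9784/100 = 97.84; the t > 66 branch applies.
R = 329.7·(97.84 − 60)^(-0.1332) = 329.7·37.84^(-0.1332) = 329.7·0.61634 = 203.206.
G = 288.1·(97.84 − 60)^(-0.07551) = 288.1·37.84^(-0.07551) = 288.1·0.76006 = 218.974.
B = 255 by definition for t > 66.
Rounded: (203, 219, 255).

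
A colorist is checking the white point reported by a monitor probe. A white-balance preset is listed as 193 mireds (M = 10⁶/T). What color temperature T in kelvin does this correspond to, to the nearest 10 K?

T = 10⁶ / 193 = 5181.35 K → 5180 K.

5180 K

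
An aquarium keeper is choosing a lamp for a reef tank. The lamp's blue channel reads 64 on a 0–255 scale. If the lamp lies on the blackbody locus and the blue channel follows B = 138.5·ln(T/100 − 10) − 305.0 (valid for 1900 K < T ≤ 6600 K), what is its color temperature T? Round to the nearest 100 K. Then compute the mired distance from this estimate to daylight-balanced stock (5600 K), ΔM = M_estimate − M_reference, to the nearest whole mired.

ln(t − 10) = (64 + 305.0) / 138.5 = 2.6643.
t − 10 = e^2.6643 = 14.357, so t = 24.357.
T = 100·t = 2436 K → 2400 K to the nearest 100 K.
M_estimate = 10⁶/2400 = 416.67; M_reference = 10⁶/5600 = 178.57.
ΔM = 416.67 − 178.57 = 238.10 → +238 mireds.

+238 mireds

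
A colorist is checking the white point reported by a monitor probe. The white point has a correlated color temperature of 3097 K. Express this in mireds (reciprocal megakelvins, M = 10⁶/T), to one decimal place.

M = 10⁶ / 3097 = 322.893 → 322.9 mireds.

322.9 mireds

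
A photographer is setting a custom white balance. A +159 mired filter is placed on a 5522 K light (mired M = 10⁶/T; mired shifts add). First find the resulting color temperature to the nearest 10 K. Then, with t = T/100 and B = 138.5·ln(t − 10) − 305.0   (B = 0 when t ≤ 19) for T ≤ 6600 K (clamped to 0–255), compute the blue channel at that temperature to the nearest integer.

106

M_in = 10⁶/5522 = 181.09; M_out = 181.09 + (+159) = 340.09.
T_out = 10⁶/340.09 = 2940.4 K → 2940 K; t = 29.4.
B = 138.5·ln(29.4 − 10) − 305.0 = 138.5·ln 19.4 − 305.0 = 138.5·2.9653 − 305.0 = 105.690.
Rounded: 106.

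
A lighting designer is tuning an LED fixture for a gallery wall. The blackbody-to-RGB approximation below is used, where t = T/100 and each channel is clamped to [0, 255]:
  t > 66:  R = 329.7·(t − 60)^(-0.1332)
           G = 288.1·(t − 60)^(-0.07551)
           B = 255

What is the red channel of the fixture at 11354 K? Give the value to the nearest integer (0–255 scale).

194

t = 11354/100 = 113.54; the t > 66 branch applies.
R = 329.7·(113.54 − 60)^(-0.1332) = 329.7·53.54^(-0.1332) = 329.7·0.58849 = 194.026.
Rounded: 194.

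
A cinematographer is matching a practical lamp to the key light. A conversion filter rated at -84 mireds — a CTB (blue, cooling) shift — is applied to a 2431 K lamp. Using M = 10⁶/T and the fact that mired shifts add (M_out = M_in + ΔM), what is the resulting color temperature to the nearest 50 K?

3050 K

M_in = 10⁶/2431 = 411.35 mireds.
M_out = 411.35 + (-84) = 327.35 mireds.
T_out = 10⁶/327.35 = 3054.8 K → 3050 K.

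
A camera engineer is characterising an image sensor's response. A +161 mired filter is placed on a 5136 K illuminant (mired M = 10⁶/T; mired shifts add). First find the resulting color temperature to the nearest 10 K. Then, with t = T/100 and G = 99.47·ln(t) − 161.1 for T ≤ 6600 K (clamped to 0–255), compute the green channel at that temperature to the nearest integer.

171

M_in = 10⁶/5136 = 194.70; M_out = 194.70 + (+161) = 355.70.
T_out = 10⁶/355.70 = 2811.3 K → 2810 K; t = 28.1.
G = 99.47·ln 28.1 − 161.1 = 99.47·3.3358 − 161.1 = 170.709.
Rounded: 171.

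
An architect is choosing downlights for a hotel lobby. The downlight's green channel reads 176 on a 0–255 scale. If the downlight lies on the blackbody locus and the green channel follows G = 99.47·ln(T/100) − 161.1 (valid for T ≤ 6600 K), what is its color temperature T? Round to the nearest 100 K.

3000 K

ln t = (176 + 161.1) / 99.47 = 3.3890.
t = e^3.3890 = 29.635.
T = 100·t = 2964 K → 3000 K to the nearest 100 K.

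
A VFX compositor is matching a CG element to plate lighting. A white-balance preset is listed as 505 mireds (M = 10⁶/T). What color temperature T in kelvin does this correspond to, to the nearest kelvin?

1980 K

T = 10⁶ / 505 = 1980.20 K → 1980 K.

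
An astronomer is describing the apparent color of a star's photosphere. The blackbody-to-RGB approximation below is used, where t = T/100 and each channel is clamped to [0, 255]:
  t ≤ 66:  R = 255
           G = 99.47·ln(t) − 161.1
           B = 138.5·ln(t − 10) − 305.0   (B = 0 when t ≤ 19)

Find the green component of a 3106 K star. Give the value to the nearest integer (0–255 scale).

181

t = 3106/100 = 31.06; the t ≤ 66 branch applies.
G = 99.47·ln 31.06 − 161.1 = 99.47·3.4359 − 161.1 = 180.671.
Rounded: 181.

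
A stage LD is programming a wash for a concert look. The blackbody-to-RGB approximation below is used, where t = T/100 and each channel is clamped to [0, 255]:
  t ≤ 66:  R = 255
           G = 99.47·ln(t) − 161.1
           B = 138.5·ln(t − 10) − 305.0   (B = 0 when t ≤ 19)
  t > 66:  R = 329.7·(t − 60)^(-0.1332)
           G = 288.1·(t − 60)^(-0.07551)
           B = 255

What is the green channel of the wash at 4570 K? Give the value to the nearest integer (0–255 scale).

t = 4570/100 = 45.7; the t ≤ 66 branch applies.
G = 99.47·ln 45.7 − 161.1 = 99.47·3.8221 − 161.1 = 219.084.
Rounded: 219.

219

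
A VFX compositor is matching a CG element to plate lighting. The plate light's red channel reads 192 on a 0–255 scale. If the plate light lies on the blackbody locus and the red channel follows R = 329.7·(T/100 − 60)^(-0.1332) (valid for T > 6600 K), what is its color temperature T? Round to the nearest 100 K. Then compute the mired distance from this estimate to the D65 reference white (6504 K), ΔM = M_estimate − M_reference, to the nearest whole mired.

-69 mireds

(t − 60)^(-0.1332) = 192/329.7 = 0.58235.
t − 60 = 0.58235^(1/-0.1332) = 0.58235^(-7.508) = 57.929, so t = 117.929.
T = 100·t = 11793 K → 11800 K to the nearest 100 K.
M_estimate = 10⁶/11800 = 84.75; M_reference = 10⁶/6504 = 153.75.
ΔM = 84.75 − 153.75 = -69.01 → -69 mireds.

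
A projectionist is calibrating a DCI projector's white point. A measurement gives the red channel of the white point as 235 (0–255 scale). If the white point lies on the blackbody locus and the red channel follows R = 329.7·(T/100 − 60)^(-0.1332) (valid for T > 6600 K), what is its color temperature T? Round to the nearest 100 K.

(t − 60)^(-0.1332) = 235/329.7 = 0.71277.
t − 60 = 0.71277^(1/-0.1332) = 0.71277^(-7.508) = 12.705, so t = 72.705.
T = 100·t = 7271 K → 7300 K to the nearest 100 K.

7300 K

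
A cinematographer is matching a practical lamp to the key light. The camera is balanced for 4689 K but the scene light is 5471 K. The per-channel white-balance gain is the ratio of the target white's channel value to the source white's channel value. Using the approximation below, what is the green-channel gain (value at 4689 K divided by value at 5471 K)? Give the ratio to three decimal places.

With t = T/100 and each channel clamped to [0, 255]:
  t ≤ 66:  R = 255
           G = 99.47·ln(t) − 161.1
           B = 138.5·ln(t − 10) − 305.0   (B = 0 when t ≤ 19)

At 5471 K (t = 54.71):
  G = 99.47·ln 54.71 − 161.1 = 99.47·4.0020 − 161.1 = 236.984.
At 4689 K (t = 46.89):
  G = 99.47·ln 46.89 − 161.1 = 99.47·3.8478 − 161.1 = 221.641.
Gain = 221.641 / 236.984 = 0.9353 → 0.935.

0.935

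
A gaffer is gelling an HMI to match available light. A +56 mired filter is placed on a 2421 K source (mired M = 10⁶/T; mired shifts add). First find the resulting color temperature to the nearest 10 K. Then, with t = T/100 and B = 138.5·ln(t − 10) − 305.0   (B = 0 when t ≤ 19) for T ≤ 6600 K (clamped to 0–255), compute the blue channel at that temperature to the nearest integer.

31

M_in = 10⁶/2421 = 413.05; M_out = 413.05 + (+56) = 469.05.
T_out = 10⁶/469.05 = 2132.0 K → 2130 K; t = 21.3.
B = 138.5·ln(21.3 − 10) − 305.0 = 138.5·ln 11.3 − 305.0 = 138.5·2.4248 − 305.0 = 30.835.
Rounded: 31.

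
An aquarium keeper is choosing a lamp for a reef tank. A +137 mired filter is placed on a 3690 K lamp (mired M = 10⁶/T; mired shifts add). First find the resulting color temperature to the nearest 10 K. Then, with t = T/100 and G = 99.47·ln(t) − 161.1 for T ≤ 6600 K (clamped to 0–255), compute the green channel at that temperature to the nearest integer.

M_in = 10⁶/3690 = 271.00; M_out = 271.00 + (+137) = 408.00.
T_out = 10⁶/408.00 = 2451.0 K → 2450 K; t = 24.5.
G = 99.47·ln 24.5 − 161.1 = 99.47·3.1987 − 161.1 = 157.072.
Rounded: 157.

157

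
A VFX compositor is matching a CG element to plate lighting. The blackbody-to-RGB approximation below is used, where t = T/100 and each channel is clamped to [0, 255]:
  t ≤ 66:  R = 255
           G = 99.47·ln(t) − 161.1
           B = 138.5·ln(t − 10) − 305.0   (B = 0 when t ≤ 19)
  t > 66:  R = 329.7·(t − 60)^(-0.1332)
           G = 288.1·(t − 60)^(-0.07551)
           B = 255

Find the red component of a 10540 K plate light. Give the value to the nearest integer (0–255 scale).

198

t = 10540/100 = 105.4; the t > 66 branch applies.
R = 329.7·(105.4 − 60)^(-0.1332) = 329.7·45.4^(-0.1332) = 329.7·0.60156 = 198.335.
Rounded: 198.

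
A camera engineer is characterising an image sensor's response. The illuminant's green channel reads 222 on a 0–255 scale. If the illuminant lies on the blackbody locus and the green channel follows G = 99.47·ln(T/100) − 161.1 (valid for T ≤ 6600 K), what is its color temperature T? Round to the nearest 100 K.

ln t = (222 + 161.1) / 99.47 = 3.8514.
t = e^3.8514 = 47.059.
T = 100·t = 4706 K → 4700 K to the nearest 100 K.

4700 K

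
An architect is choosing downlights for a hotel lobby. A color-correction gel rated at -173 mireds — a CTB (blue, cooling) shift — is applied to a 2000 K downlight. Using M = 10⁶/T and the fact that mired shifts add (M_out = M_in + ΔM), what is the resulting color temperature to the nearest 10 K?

3060 K

M_in = 10⁶/2000 = 500.00 mireds.
M_out = 500.00 + (-173) = 327.00 mireds.
T_out = 10⁶/327.00 = 3058.1 K → 3060 K.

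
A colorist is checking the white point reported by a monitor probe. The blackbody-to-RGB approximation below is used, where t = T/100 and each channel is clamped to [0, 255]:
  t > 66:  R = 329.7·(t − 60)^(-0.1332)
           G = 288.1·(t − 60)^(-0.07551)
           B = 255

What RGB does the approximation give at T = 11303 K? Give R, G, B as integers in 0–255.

t = 11303/100 = 113.03; the t > 66 branch applies.
R = 329.7·(113.03 − 60)^(-0.1332) = 329.7·53.03^(-0.1332) = 329.7·0.58924 = 194.273.
G = 288.1·(113.03 − 60)^(-0.07551) = 288.1·53.03^(-0.07551) = 288.1·0.74094 = 213.464.
B = 255 by definition for t > 66.
Rounded: (194, 213, 255).

R=194, G=213, B=255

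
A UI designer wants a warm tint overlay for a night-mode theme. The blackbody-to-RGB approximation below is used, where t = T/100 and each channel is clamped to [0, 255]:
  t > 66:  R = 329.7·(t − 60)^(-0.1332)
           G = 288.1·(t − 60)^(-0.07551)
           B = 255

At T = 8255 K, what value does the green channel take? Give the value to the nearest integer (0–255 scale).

t = 8255/100 = 82.55; the t > 66 branch applies.
G = 288.1·(82.55 − 60)^(-0.07551) = 288.1·22.55^(-0.07551) = 288.1·0.79036 = 227.702.
Rounded: 228.

228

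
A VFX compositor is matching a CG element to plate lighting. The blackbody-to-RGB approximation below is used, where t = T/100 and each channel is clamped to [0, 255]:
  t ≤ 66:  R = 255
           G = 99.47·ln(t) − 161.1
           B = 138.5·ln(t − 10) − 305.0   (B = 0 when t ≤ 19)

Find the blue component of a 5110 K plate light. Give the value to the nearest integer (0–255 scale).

210

t = 5110/100 = 51.1; the t ≤ 66 branch applies.
B = 138.5·ln(51.1 − 10) − 305.0 = 138.5·ln 41.1 − 305.0 = 138.5·3.7160 − 305.0 = 209.667.
Rounded: 210.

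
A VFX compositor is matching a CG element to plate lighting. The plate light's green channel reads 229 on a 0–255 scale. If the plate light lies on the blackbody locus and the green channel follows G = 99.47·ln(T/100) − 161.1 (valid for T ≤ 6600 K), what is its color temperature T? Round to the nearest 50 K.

ln t = (229 + 161.1) / 99.47 = 3.9218.
t = e^3.9218 = 50.491.
T = 100·t = 5049 K → 5050 K to the nearest 50 K.

5050 K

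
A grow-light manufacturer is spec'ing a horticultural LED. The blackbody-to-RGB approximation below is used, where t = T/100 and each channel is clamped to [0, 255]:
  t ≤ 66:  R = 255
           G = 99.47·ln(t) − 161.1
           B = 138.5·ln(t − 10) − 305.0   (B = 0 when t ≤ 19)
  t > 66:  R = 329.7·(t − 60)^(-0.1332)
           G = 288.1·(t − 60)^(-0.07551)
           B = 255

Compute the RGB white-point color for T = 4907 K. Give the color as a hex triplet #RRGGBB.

#FFE2CB

t = 4907/100 = 49.07; the t ≤ 66 branch applies.
R = 255 by definition for t ≤ 66.
G = 99.47·ln 49.07 − 161.1 = 99.47·3.8932 − 161.1 = 226.161.
B = 138.5·ln(49.07 − 10) − 305.0 = 138.5·ln 39.07 − 305.0 = 138.5·3.6654 − 305.0 = 202.652.
Rounded: (255, 226, 203).
In hex: #FFE2CB.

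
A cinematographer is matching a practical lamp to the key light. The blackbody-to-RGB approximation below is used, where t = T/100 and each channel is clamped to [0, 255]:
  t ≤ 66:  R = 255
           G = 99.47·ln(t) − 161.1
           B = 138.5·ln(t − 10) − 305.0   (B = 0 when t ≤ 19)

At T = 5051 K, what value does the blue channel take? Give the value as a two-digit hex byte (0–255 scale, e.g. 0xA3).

0xD0

t = 5051/100 = 50.51; the t ≤ 66 branch applies.
B = 138.5·ln(50.51 − 10) − 305.0 = 138.5·ln 40.51 − 305.0 = 138.5·3.7015 − 305.0 = 207.665.
Rounded: 208; in hex, 0xD0.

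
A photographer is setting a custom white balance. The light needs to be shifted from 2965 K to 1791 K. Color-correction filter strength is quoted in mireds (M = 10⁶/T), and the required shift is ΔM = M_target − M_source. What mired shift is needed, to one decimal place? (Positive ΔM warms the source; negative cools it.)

M_source = 10⁶/2965 = 337.268; M_target = 10⁶/1791 = 558.347.
ΔM = 558.347 − 337.268 = 221.079 → +221.1 mireds, a warming shift.

+221.1 mireds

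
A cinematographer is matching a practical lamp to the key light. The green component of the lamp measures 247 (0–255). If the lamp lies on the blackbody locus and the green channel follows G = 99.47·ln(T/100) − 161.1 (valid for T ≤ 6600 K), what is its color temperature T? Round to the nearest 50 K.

6050 K

ln t = (247 + 161.1) / 99.47 = 4.1027.
t = e^4.1027 = 60.506.
T = 100·t = 6051 K → 6050 K to the nearest 50 K.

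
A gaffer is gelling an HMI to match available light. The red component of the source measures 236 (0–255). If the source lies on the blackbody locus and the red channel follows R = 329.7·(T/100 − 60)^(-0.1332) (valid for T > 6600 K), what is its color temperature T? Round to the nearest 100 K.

7200 K

(t − 60)^(-0.1332) = 236/329.7 = 0.71580.
t − 60 = 0.71580^(1/-0.1332) = 0.71580^(-7.508) = 12.307, so t = 72.307.
T = 100·t = 7231 K → 7200 K to the nearest 100 K.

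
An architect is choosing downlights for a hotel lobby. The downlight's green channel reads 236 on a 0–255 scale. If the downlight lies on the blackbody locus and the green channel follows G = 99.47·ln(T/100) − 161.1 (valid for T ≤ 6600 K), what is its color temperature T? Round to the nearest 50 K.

ln t = (236 + 161.1) / 99.47 = 3.9922.
t = e^3.9922 = 54.172.
T = 100·t = 5417 K → 5400 K to the nearest 50 K.

5400 K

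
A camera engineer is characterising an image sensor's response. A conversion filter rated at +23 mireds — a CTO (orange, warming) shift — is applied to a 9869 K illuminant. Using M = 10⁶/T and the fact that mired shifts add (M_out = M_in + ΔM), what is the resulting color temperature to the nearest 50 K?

M_in = 10⁶/9869 = 101.33 mireds.
M_out = 101.33 + (+23) = 124.33 mireds.
T_out = 10⁶/124.33 = 8043.3 K → 8050 K.

8050 K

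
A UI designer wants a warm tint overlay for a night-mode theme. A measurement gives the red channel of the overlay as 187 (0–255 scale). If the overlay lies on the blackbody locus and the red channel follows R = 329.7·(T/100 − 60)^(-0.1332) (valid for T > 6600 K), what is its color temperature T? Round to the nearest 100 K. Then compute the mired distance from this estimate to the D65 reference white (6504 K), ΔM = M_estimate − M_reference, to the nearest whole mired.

-77 mireds

(t − 60)^(-0.1332) = 187/329.7 = 0.56718.
t − 60 = 0.56718^(1/-0.1332) = 0.56718^(-7.508) = 70.620, so t = 130.620.
T = 100·t = 13062 K → 13100 K to the nearest 100 K.
M_estimate = 10⁶/13100 = 76.34; M_reference = 10⁶/6504 = 153.75.
ΔM = 76.34 − 153.75 = -77.42 → -77 mireds.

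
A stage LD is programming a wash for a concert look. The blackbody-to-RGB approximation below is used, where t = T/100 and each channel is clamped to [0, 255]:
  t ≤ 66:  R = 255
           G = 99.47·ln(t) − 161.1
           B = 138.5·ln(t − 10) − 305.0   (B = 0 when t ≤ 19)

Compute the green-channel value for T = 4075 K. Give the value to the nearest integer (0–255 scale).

208

t = 4075/100 = 40.75; the t ≤ 66 branch applies.
G = 99.47·ln 40.75 − 161.1 = 99.47·3.7075 − 161.1 = 207.681.
Rounded: 208.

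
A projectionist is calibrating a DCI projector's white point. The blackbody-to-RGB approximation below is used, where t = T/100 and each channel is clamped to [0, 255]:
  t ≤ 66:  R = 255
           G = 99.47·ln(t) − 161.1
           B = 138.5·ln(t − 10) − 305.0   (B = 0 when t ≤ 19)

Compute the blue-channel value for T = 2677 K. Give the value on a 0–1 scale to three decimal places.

0.335

t = 2677/100 = 26.77; the t ≤ 66 branch applies.
B = 138.5·ln(26.77 − 10) − 305.0 = 138.5·ln 16.77 − 305.0 = 138.5·2.8196 − 305.0 = 85.513.
On a 0–1 scale: 85.513/255 = 0.3353 → 0.335.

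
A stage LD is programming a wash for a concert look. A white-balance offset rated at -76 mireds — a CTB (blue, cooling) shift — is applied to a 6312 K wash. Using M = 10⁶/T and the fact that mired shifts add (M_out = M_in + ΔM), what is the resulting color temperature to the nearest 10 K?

12130 K

M_in = 10⁶/6312 = 158.43 mireds.
M_out = 158.43 + (-76) = 82.43 mireds.
T_out = 10⁶/82.43 = 12131.7 K → 12130 K.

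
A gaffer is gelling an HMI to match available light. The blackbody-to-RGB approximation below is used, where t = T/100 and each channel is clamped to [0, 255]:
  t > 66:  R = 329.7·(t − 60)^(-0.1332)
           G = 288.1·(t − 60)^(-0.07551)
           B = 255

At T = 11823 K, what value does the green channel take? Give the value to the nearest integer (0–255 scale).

212

t = 11823/100 = 118.23; the t > 66 branch applies.
G = 288.1·(118.23 − 60)^(-0.07551) = 288.1·58.23^(-0.07551) = 288.1·0.73572 = 211.962.
Rounded: 212.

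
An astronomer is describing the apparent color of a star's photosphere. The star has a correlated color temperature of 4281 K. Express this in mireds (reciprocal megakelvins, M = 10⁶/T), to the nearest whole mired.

234 mireds

M = 10⁶ / 4281 = 233.590 → 234 mireds.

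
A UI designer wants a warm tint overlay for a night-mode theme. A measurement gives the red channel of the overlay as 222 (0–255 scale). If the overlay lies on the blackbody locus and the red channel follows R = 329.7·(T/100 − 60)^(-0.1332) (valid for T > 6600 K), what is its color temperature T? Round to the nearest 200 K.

8000 K

(t − 60)^(-0.1332) = 222/329.7 = 0.67334.
t − 60 = 0.67334^(1/-0.1332) = 0.67334^(-7.508) = 19.478, so t = 79.478.
T = 100·t = 7948 K → 8000 K to the nearest 200 K.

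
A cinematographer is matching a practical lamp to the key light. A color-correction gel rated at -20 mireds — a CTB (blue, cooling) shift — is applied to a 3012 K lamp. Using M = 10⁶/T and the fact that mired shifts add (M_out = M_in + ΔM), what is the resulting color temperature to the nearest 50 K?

M_in = 10⁶/3012 = 332.01 mireds.
M_out = 332.01 + (-20) = 312.01 mireds.
T_out = 10⁶/312.01 = 3205.1 K → 3200 K.

3200 K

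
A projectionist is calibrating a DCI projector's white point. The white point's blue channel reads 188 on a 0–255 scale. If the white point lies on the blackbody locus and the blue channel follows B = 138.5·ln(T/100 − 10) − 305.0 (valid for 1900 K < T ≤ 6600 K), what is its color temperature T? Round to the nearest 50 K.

ln(t − 10) = (188 + 305.0) / 138.5 = 3.5596.
t − 10 = e^3.5596 = 35.148, so t = 45.148.
T = 100·t = 4515 K → 4500 K to the nearest 50 K.

4500 K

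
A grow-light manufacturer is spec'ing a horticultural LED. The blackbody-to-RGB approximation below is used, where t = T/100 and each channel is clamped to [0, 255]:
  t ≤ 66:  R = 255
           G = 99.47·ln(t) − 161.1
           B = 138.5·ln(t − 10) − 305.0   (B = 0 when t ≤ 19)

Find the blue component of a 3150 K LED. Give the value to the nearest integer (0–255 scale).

t = 3150/100 = 31.5; the t ≤ 66 branch applies.
B = 138.5·ln(31.5 − 10) − 305.0 = 138.5·ln 21.5 − 305.0 = 138.5·3.0681 − 305.0 = 119.925.
Rounded: 120.

120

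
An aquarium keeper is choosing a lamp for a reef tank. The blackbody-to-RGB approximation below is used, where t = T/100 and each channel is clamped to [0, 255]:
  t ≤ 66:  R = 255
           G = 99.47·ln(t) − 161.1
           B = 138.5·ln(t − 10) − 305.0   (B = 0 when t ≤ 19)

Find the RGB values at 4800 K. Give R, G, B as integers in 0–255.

t = 4800/100 = 48; the t ≤ 66 branch applies.
R = 255 by definition for t ≤ 66.
G = 99.47·ln 48 − 161.1 = 99.47·3.8712 − 161.1 = 223.968.
B = 138.5·ln(48 − 10) − 305.0 = 138.5·ln 38 − 305.0 = 138.5·3.6376 − 305.0 = 198.806.
Rounded: (255, 224, 199).

R=255, G=224, B=199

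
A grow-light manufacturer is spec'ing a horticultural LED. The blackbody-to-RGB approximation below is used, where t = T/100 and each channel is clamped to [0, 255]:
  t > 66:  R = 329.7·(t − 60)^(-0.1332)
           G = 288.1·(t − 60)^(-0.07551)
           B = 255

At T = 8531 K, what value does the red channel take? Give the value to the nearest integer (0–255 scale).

214

t = 8531/100 = 85.31; the t > 66 branch applies.
R = 329.7·(85.31 − 60)^(-0.1332) = 329.7·25.31^(-0.1332) = 329.7·0.65025 = 214.388.
Rounded: 214.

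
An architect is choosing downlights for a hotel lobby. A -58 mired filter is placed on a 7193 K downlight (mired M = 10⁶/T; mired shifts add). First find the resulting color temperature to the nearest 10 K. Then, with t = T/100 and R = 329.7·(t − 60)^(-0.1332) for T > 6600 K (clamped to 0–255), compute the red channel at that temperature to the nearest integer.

M_in = 10⁶/7193 = 139.02; M_out = 139.02 + (-58) = 81.02.
T_out = 10⁶/81.02 = 12342.0 K → 12340 K; t = 123.4.
R = 329.7·(123.4 − 60)^(-0.1332) = 329.7·63.4^(-0.1332) = 329.7·0.57539 = 189.706.
Rounded: 190.

190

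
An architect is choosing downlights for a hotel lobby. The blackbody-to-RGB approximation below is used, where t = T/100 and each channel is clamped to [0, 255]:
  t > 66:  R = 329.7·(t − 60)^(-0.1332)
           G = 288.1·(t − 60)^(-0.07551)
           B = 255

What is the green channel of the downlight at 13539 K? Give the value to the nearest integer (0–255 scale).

208

t = 13539/100 = 135.39; the t > 66 branch applies.
G = 288.1·(135.39 − 60)^(-0.07551) = 288.1·75.39^(-0.07551) = 288.1·0.72151 = 207.868.
Rounded: 208.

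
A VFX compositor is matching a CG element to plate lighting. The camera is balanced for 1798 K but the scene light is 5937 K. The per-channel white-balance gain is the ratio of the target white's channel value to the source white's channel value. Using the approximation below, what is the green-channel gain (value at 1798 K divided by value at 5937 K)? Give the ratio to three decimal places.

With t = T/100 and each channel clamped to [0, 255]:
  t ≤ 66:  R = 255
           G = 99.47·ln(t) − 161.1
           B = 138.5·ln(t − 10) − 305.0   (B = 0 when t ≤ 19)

0.515

At 5937 K (t = 59.37):
  G = 99.47·ln 59.37 − 161.1 = 99.47·4.0838 − 161.1 = 245.114.
At 1798 K (t = 17.98):
  G = 99.47·ln 17.98 − 161.1 = 99.47·2.8893 − 161.1 = 126.295.
Gain = 126.295 / 245.114 = 0.5152 → 0.515.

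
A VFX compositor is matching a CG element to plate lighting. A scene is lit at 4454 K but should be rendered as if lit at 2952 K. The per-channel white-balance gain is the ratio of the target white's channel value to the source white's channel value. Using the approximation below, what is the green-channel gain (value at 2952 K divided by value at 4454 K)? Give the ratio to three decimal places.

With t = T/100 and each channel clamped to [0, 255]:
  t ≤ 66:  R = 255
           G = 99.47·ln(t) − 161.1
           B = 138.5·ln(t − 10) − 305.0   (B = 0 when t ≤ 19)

0.811

At 4454 K (t = 44.54):
  G = 99.47·ln 44.54 − 161.1 = 99.47·3.7964 − 161.1 = 216.527.
At 2952 K (t = 29.52):
  G = 99.47·ln 29.52 − 161.1 = 99.47·3.3851 − 161.1 = 175.613.
Gain = 175.613 / 216.527 = 0.8110 → 0.811.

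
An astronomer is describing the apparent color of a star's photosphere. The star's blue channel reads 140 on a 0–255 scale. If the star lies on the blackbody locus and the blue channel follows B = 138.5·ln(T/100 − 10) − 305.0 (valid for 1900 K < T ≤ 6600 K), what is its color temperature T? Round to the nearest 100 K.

3500 K

ln(t − 10) = (140 + 305.0) / 138.5 = 3.2130.
t − 10 = e^3.2130 = 24.853, so t = 34.853.
T = 100·t = 3485 K → 3500 K to the nearest 100 K.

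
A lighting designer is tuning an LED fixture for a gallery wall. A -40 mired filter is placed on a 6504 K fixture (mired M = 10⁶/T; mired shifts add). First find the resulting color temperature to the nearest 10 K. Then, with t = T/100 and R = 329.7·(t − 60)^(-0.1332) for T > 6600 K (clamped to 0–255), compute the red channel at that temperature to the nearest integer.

212

M_in = 10⁶/6504 = 153.75; M_out = 153.75 + (-40) = 113.75.
T_out = 10⁶/113.75 = 8791.1 K → 8790 K; t = 87.9.
R = 329.7·(87.9 − 60)^(-0.1332) = 329.7·27.9^(-0.1332) = 329.7·0.64187 = 211.624.
Rounded: 212.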